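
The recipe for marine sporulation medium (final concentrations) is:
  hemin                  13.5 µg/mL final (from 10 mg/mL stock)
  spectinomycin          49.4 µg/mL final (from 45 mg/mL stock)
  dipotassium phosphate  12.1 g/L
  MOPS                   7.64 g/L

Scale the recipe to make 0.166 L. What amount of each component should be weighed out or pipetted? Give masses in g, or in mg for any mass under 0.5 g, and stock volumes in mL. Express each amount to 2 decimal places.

Working volume: 0.166 L.
hemin: dilute stock: 13.5 µg/mL × 166 mL ÷ 10000 µg/mL = 0.22 mL
spectinomycin: C1V1 = C2V2 → 49.4 µg/mL × 166 mL ÷ 45000 µg/mL = 0.18 mL
dipotassium phosphate: 12.1 g/L × 0.166 L = 2.01 g
MOPS: 7.64 g/L × 0.166 L = 1.27 g

hemin 0.22 mL; spectinomycin 0.18 mL; dipotassium phosphate 2.01 g; MOPS 1.27 g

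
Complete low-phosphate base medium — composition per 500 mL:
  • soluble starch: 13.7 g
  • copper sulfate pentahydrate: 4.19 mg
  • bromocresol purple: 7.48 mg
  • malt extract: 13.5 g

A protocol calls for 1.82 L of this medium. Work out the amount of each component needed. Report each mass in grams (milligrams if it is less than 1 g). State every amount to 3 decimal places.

soluble starch 49.868 g; copper sulfate pentahydrate 15.252 mg; bromocresol purple 27.227 mg; malt extract 49.140 g

Scale factor = 1820 mL / 500 mL = 3.64.
soluble starch: 13.7 g × (1820 mL / 500 mL) = 49.868 g
copper sulfate pentahydrate: 4.19 mg × (1820 mL / 500 mL) = 15.252 mg
bromocresol purple: 7.48 mg × (1820 mL / 500 mL) = 27.227 mg
malt extract: 13.5 g × (1820 mL / 500 mL) = 49.140 g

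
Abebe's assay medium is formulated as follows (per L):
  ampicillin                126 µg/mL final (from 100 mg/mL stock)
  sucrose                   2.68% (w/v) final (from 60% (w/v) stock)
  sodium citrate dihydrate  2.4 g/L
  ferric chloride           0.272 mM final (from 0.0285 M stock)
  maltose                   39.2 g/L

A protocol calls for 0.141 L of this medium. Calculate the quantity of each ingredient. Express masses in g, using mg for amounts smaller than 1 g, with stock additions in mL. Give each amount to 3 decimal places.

Working volume: 0.141 L.
ampicillin: V = C2·V2/C1 = 126 µg/mL × 141 mL ÷ 100000 µg/mL = 0.178 mL
sucrose: V = C2·V2/C1 = 2.68% ÷ 60% × 141 mL = 6.298 mL
sodium citrate dihydrate: 2.4 g/L × 0.141 L = 0.3384 g = 338.400 mg
ferric chloride: dilute stock: 0.272 mM × 141 mL ÷ 28.5 mM = 1.346 mL
maltose: 39.2 g/L × 0.141 L = 5.527 g

ampicillin 0.178 mL; sucrose 6.298 mL; sodium citrate dihydrate 338.400 mg; ferric chloride 1.346 mL; maltose 5.527 g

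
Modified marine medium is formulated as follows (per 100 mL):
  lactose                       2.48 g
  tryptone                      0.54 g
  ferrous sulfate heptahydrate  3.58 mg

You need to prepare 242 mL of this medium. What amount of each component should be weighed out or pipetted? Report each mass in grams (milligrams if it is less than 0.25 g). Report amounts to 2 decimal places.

lactose 6.00 g; tryptone 1.31 g; ferrous sulfate heptahydrate 8.66 mg

Ratio of target to recipe volume: 242 / 100 = 2.42.
lactose: 2.48 g × (242 mL / 100 mL) = 6.00 g
tryptone: 0.54 g × (242 mL / 100 mL) = 1.31 g
ferrous sulfate heptahydrate: 3.58 mg × (242 mL / 100 mL) = 8.66 mg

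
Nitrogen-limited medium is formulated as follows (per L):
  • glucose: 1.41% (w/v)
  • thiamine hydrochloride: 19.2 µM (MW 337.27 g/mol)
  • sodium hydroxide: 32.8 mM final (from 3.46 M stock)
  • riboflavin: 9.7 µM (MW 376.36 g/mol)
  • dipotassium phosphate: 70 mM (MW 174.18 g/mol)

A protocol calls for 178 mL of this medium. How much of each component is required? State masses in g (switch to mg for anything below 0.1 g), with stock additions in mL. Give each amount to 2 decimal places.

glucose 2.51 g; thiamine hydrochloride 1.15 mg; sodium hydroxide 1.69 mL; riboflavin 0.65 mg; dipotassium phosphate 2.17 g

Working volume: 178 mL = 0.178 L.
glucose: 1.41% w/v = 14.1 g/L → 14.1 × 0.178 L = 2.51 g
thiamine hydrochloride: 19.2 µmol/L × 337.27 g/mol × 0.178 L ÷ 1000 = 1.15 mg
sodium hydroxide: C1V1 = C2V2 → 32.8 mM × 178 mL ÷ 3460 mM = 1.69 mL
riboflavin: 9.7 µmol/L × 376.36 g/mol × 0.178 L ÷ 1000 = 0.65 mg
dipotassium phosphate: 70 mmol/L × 174.18 g/mol × 0.178 L ÷ 1000 = 2.17 g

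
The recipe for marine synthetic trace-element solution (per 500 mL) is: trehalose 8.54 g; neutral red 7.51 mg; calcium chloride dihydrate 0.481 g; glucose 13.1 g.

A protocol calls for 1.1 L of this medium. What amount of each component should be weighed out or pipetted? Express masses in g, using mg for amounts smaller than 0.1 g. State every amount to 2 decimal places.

Scale factor = 1100 mL / 500 mL = 2.2.
trehalose: 8.54 g × (1100 mL / 500 mL) = 18.79 g
neutral red: 7.51 mg × (1100 mL / 500 mL) = 16.52 mg
calcium chloride dihydrate: 0.481 g × (1100 mL / 500 mL) = 1.06 g
glucose: 13.1 g × (1100 mL / 500 mL) = 28.82 g

trehalose 18.79 g; neutral red 16.52 mg; calcium chloride dihydrate 1.06 g; glucose 28.82 g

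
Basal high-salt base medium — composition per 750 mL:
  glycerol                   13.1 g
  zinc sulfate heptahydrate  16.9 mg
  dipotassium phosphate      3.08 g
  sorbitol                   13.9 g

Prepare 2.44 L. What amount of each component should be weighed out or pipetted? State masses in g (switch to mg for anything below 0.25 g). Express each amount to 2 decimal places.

Scale factor = 2440 mL / 750 mL = 3.25333.
glycerol: 13.1 g × (2440 mL / 750 mL) = 42.62 g
zinc sulfate heptahydrate: 16.9 mg × (2440 mL / 750 mL) = 54.98 mg
dipotassium phosphate: 3.08 g × (2440 mL / 750 mL) = 10.02 g
sorbitol: 13.9 g × (2440 mL / 750 mL) = 45.22 g

glycerol 42.62 g; zinc sulfate heptahydrate 54.98 mg; dipotassium phosphate 10.02 g; sorbitol 45.22 g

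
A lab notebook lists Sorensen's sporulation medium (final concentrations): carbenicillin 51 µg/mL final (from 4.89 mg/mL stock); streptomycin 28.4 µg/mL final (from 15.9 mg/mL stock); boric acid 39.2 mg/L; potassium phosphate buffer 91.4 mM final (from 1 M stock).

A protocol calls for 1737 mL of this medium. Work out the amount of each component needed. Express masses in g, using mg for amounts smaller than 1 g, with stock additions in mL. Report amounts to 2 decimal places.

carbenicillin 18.12 mL; streptomycin 3.10 mL; boric acid 68.09 mg; potassium phosphate buffer 158.76 mL

Target volume = 1737 mL = 1.737 L.
carbenicillin: V = C2·V2/C1 = 51 µg/mL × 1737 mL ÷ 4890 µg/mL = 18.12 mL
streptomycin: dilute stock: 28.4 µg/mL × 1737 mL ÷ 15900 µg/mL = 3.10 mL
boric acid: 39.2 mg/L × 1.737 L = 68.09 mg
potassium phosphate buffer: V = C2·V2/C1 = 91.4 mM × 1737 mL ÷ 1000 mM = 158.76 mL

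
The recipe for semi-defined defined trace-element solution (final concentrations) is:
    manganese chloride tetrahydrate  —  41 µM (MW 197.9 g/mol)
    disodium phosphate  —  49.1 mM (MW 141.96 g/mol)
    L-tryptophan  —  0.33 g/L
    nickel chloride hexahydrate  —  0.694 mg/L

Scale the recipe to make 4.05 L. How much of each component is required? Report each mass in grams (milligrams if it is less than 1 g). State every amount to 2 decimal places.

manganese chloride tetrahydrate 32.86 mg; disodium phosphate 28.23 g; L-tryptophan 1.34 g; nickel chloride hexahydrate 2.81 mg

Scale factor relative to 1 L: 4.05.
manganese chloride tetrahydrate: 41 µmol/L × 197.9 g/mol × 4.05 L ÷ 1000 = 32.86 mg
disodium phosphate: 49.1 mmol/L × 141.96 g/mol × 4.05 L ÷ 1000 = 28.23 g
L-tryptophan: 0.33 g/L × 4.05 L = 1.34 g
nickel chloride hexahydrate: 0.694 mg/L × 4.05 L = 2.81 mg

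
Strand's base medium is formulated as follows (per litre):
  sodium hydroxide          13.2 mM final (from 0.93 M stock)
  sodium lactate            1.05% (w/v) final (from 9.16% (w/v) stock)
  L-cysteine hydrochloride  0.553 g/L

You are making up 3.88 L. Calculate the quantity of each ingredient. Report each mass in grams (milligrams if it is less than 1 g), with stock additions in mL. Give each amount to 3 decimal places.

Working volume: 3.88 L.
sodium hydroxide: V = C2·V2/C1 = 13.2 mM × 3880 mL ÷ 930 mM = 55.071 mL
sodium lactate: dilute stock: 1.05% ÷ 9.16% × 3880 mL = 444.760 mL
L-cysteine hydrochloride: 0.553 g/L × 3.88 L = 2.146 g

sodium hydroxide 55.071 mL; sodium lactate 444.760 mL; L-cysteine hydrochloride 2.146 g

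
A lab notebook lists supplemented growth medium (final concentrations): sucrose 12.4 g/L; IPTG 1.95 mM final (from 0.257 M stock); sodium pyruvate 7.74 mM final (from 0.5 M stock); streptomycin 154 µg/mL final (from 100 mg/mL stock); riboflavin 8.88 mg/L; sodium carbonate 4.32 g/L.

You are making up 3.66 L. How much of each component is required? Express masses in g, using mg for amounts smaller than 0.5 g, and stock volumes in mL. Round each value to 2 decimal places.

sucrose 45.38 g; IPTG 27.77 mL; sodium pyruvate 56.66 mL; streptomycin 5.64 mL; riboflavin 32.50 mg; sodium carbonate 15.81 g

Working volume: 3.66 L.
sucrose: 12.4 g/L × 3.66 L = 45.38 g
IPTG: dilute stock: 1.95 mM × 3660 mL ÷ 257 mM = 27.77 mL
sodium pyruvate: dilute stock: 7.74 mM × 3660 mL ÷ 500 mM = 56.66 mL
streptomycin: V = C2·V2/C1 = 154 µg/mL × 3660 mL ÷ 100000 µg/mL = 5.64 mL
riboflavin: 8.88 mg/L × 3.66 L = 32.50 mg
sodium carbonate: 4.32 g/L × 3.66 L = 15.81 g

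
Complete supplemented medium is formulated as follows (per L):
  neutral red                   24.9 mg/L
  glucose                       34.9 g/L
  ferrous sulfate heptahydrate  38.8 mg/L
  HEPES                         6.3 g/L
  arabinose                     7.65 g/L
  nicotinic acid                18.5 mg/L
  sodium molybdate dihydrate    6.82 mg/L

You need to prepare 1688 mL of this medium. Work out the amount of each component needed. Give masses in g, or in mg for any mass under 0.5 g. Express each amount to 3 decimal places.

neutral red 42.031 mg; glucose 58.911 g; ferrous sulfate heptahydrate 65.494 mg; HEPES 10.634 g; arabinose 12.913 g; nicotinic acid 31.228 mg; sodium molybdate dihydrate 11.512 mg

Target volume = 1688 mL = 1.688 L.
neutral red: 24.9 mg/L × 1.688 L = 42.031 mg
glucose: 34.9 g/L × 1.688 L = 58.911 g
ferrous sulfate heptahydrate: 38.8 mg/L × 1.688 L = 65.494 mg
HEPES: 6.3 g/L × 1.688 L = 10.634 g
arabinose: 7.65 g/L × 1.688 L = 12.913 g
nicotinic acid: 18.5 mg/L × 1.688 L = 31.228 mg
sodium molybdate dihydrate: 6.82 mg/L × 1.688 L = 11.512 mg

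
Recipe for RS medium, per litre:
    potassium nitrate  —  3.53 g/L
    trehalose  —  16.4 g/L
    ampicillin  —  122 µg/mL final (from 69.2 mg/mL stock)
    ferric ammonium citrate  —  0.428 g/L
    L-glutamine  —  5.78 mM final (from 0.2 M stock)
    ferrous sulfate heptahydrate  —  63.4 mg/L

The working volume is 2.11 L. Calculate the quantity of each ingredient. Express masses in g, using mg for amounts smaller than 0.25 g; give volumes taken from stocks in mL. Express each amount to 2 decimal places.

potassium nitrate 7.45 g; trehalose 34.60 g; ampicillin 3.72 mL; ferric ammonium citrate 0.90 g; L-glutamine 60.98 mL; ferrous sulfate heptahydrate 133.77 mg

Working volume: 2.11 L.
potassium nitrate: 3.53 g/L × 2.11 L = 7.45 g
trehalose: 16.4 g/L × 2.11 L = 34.60 g
ampicillin: dilute stock: 122 µg/mL × 2110 mL ÷ 69200 µg/mL = 3.72 mL
ferric ammonium citrate: 0.428 g/L × 2.11 L = 0.90 g
L-glutamine: C1V1 = C2V2 → 5.78 mM × 2110 mL ÷ 200 mM = 60.98 mL
ferrous sulfate heptahydrate: 63.4 mg/L × 2.11 L = 133.77 mg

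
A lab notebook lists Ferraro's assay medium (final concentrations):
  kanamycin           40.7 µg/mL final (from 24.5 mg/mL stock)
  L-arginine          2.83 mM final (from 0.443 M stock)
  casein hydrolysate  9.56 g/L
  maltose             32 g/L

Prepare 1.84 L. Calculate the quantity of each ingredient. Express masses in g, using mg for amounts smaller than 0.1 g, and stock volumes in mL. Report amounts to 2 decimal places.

kanamycin 3.06 mL; L-arginine 11.75 mL; casein hydrolysate 17.59 g; maltose 58.88 g

Working volume: 1.84 L.
kanamycin: V = C2·V2/C1 = 40.7 µg/mL × 1840 mL ÷ 24500 µg/mL = 3.06 mL
L-arginine: V = C2·V2/C1 = 2.83 mM × 1840 mL ÷ 443 mM = 11.75 mL
casein hydrolysate: 9.56 g/L × 1.84 L = 17.59 g
maltose: 32 g/L × 1.84 L = 58.88 g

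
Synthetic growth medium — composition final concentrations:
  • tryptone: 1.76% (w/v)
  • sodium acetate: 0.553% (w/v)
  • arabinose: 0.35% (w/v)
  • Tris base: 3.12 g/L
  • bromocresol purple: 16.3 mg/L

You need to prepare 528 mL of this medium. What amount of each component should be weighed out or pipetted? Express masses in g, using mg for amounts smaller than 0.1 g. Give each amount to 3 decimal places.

tryptone 9.293 g; sodium acetate 2.920 g; arabinose 1.848 g; Tris base 1.647 g; bromocresol purple 8.606 mg

Working volume: 528 mL = 0.528 L.
tryptone: 1.76% w/v = 17.6 g/L → 17.6 × 0.528 L = 9.293 g
sodium acetate: 0.553 g per 100 mL × 528 mL ÷ 100 = 2.920 g
arabinose: 0.35 g per 100 mL × 528 mL ÷ 100 = 1.848 g
Tris base: 3.12 g/L × 0.528 L = 1.647 g
bromocresol purple: 16.3 mg/L × 0.528 L = 8.606 mg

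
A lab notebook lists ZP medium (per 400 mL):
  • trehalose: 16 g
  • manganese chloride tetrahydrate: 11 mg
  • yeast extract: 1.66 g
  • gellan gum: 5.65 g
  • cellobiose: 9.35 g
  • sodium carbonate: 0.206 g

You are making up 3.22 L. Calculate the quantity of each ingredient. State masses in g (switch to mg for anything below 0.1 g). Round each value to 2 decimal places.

trehalose 128.80 g; manganese chloride tetrahydrate 88.55 mg; yeast extract 13.36 g; gellan gum 45.48 g; cellobiose 75.27 g; sodium carbonate 1.66 g

Ratio of target to recipe volume: 3220 / 400 = 8.05.
trehalose: 16 g × (3220 mL / 400 mL) = 128.80 g
manganese chloride tetrahydrate: 11 mg × (3220 mL / 400 mL) = 88.55 mg
yeast extract: 1.66 g × (3220 mL / 400 mL) = 13.36 g
gellan gum: 5.65 g × (3220 mL / 400 mL) = 45.48 g
cellobiose: 9.35 g × (3220 mL / 400 mL) = 75.27 g
sodium carbonate: 0.206 g × (3220 mL / 400 mL) = 1.66 g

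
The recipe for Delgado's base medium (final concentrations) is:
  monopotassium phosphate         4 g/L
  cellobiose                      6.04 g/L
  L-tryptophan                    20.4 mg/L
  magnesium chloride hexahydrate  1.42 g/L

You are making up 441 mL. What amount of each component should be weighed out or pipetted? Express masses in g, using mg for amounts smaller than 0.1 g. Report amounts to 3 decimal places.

Working volume: 441 mL = 0.441 L.
monopotassium phosphate: 4 g/L × 0.441 L = 1.764 g
cellobiose: 6.04 g/L × 0.441 L = 2.664 g
L-tryptophan: 20.4 mg/L × 0.441 L = 8.996 mg
magnesium chloride hexahydrate: 1.42 g/L × 0.441 L = 0.626 g

monopotassium phosphate 1.764 g; cellobiose 2.664 g; L-tryptophan 8.996 mg; magnesium chloride hexahydrate 0.626 g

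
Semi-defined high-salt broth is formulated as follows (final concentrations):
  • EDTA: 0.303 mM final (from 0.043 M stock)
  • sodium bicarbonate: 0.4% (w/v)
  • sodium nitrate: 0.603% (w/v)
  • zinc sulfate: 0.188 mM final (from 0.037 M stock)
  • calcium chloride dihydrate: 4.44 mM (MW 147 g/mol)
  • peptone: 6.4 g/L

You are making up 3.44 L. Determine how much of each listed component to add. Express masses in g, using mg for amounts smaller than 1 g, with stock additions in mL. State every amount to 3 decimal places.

EDTA 24.240 mL; sodium bicarbonate 13.760 g; sodium nitrate 20.743 g; zinc sulfate 17.479 mL; calcium chloride dihydrate 2.245 g; peptone 22.016 g

Scale factor relative to 1 L: 3.44.
EDTA: C1V1 = C2V2 → 0.303 mM × 3440 mL ÷ 43 mM = 24.240 mL
sodium bicarbonate: 0.4 g per 100 mL × 3440 mL ÷ 100 = 13.760 g
sodium nitrate: 0.603% w/v = 6.03 g/L → 6.03 × 3.44 L = 20.743 g
zinc sulfate: V = C2·V2/C1 = 0.188 mM × 3440 mL ÷ 37 mM = 17.479 mL
calcium chloride dihydrate: 4.44 mmol/L × 147 g/mol × 3.44 L ÷ 1000 = 2.245 g
peptone: 6.4 g/L × 3.44 L = 22.016 g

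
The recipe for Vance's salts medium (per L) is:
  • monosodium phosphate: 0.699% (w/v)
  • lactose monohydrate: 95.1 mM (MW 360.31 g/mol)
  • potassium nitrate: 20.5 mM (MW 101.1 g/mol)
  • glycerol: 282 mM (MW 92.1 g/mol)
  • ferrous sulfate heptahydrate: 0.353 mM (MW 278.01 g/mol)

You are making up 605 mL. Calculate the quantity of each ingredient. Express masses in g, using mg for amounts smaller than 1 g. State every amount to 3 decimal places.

monosodium phosphate 4.229 g; lactose monohydrate 20.731 g; potassium nitrate 1.254 g; glycerol 15.713 g; ferrous sulfate heptahydrate 59.373 mg

Scale factor relative to 1 L: 0.605.
monosodium phosphate: 0.699% w/v = 6.99 g/L → 6.99 × 0.605 L = 4.229 g
lactose monohydrate: 95.1 mmol/L × 360.31 g/mol × 0.605 L ÷ 1000 = 20.731 g
potassium nitrate: 20.5 mmol/L × 101.1 g/mol × 0.605 L ÷ 1000 = 1.254 g
glycerol: 282 mmol/L × 92.1 g/mol × 0.605 L ÷ 1000 = 15.713 g
ferrous sulfate heptahydrate: 0.353 mmol/L × 278.01 mg/mmol × 0.605 L = 59.373 mg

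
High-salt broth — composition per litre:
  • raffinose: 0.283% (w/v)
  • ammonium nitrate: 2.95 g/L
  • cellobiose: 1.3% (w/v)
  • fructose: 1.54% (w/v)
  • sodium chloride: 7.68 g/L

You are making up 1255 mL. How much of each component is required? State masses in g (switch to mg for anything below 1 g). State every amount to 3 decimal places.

raffinose 3.552 g; ammonium nitrate 3.702 g; cellobiose 16.315 g; fructose 19.327 g; sodium chloride 9.638 g

Target volume = 1255 mL = 1.255 L.
raffinose: 0.283% w/v = 2.83 g/L → 2.83 × 1.255 L = 3.552 g
ammonium nitrate: 2.95 g/L × 1.255 L = 3.702 g
cellobiose: 1.3% w/v = 13 g/L → 13 × 1.255 L = 16.315 g
fructose: 1.54% w/v = 15.4 g/L → 15.4 × 1.255 L = 19.327 g
sodium chloride: 7.68 g/L × 1.255 L = 9.638 g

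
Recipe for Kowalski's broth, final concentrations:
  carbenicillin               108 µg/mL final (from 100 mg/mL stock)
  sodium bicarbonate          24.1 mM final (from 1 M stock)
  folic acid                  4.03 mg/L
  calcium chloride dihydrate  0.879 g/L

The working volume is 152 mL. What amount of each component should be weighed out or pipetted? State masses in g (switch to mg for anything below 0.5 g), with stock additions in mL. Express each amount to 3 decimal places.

Target volume = 152 mL = 0.152 L.
carbenicillin: V = C2·V2/C1 = 108 µg/mL × 152 mL ÷ 100000 µg/mL = 0.164 mL
sodium bicarbonate: dilute stock: 24.1 mM × 152 mL ÷ 1000 mM = 3.663 mL
folic acid: 4.03 mg/L × 0.152 L = 0.613 mg
calcium chloride dihydrate: 0.879 g/L × 0.152 L = 0.133608 g = 133.608 mg

carbenicillin 0.164 mL; sodium bicarbonate 3.663 mL; folic acid 0.613 mg; calcium chloride dihydrate 133.608 mg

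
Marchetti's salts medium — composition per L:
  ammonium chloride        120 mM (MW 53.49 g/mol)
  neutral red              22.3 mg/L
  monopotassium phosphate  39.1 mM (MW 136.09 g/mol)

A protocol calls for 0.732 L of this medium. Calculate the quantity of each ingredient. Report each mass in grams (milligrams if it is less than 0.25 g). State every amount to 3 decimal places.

Scale factor relative to 1 L: 0.732.
ammonium chloride: 120 mmol/L × 53.49 g/mol × 0.732 L ÷ 1000 = 4.699 g
neutral red: 22.3 mg/L × 0.732 L = 16.324 mg
monopotassium phosphate: 39.1 mmol/L × 136.09 g/mol × 0.732 L ÷ 1000 = 3.895 g

ammonium chloride 4.699 g; neutral red 16.324 mg; monopotassium phosphate 3.895 g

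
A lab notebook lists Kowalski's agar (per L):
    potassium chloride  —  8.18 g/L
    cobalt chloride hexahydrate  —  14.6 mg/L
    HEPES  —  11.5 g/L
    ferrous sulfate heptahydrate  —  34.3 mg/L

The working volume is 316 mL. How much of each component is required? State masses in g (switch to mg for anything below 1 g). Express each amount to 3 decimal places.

potassium chloride 2.585 g; cobalt chloride hexahydrate 4.614 mg; HEPES 3.634 g; ferrous sulfate heptahydrate 10.839 mg

Scale factor relative to 1 L: 0.316.
potassium chloride: 8.18 g/L × 0.316 L = 2.585 g
cobalt chloride hexahydrate: 14.6 mg/L × 0.316 L = 4.614 mg
HEPES: 11.5 g/L × 0.316 L = 3.634 g
ferrous sulfate heptahydrate: 34.3 mg/L × 0.316 L = 10.839 mg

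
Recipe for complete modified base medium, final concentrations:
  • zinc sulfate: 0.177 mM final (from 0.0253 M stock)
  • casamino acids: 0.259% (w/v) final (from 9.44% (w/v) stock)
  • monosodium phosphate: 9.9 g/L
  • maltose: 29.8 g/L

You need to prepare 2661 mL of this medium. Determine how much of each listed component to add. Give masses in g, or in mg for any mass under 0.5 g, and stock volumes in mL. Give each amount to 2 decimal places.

zinc sulfate 18.62 mL; casamino acids 73.01 mL; monosodium phosphate 26.34 g; maltose 79.30 g

Target volume = 2661 mL = 2.661 L.
zinc sulfate: C1V1 = C2V2 → 0.177 mM × 2661 mL ÷ 25.3 mM = 18.62 mL
casamino acids: C1V1 = C2V2 → 0.259% ÷ 9.44% × 2661 mL = 73.01 mL
monosodium phosphate: 9.9 g/L × 2.661 L = 26.34 g
maltose: 29.8 g/L × 2.661 L = 79.30 g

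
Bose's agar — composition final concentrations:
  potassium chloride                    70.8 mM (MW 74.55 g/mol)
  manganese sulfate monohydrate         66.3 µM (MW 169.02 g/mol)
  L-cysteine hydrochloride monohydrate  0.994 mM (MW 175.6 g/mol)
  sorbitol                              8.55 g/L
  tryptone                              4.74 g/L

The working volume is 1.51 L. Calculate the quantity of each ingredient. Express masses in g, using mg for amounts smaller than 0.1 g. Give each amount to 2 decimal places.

potassium chloride 7.97 g; manganese sulfate monohydrate 16.92 mg; L-cysteine hydrochloride monohydrate 0.26 g; sorbitol 12.91 g; tryptone 7.16 g

Working volume: 1.51 L.
potassium chloride: 70.8 mmol/L × 74.55 g/mol × 1.51 L ÷ 1000 = 7.97 g
manganese sulfate monohydrate: 66.3 µmol/L × 169.02 g/mol × 1.51 L ÷ 1000 = 16.92 mg
L-cysteine hydrochloride monohydrate: 0.994 mmol/L × 175.6 g/mol × 1.51 L ÷ 1000 = 0.26 g
sorbitol: 8.55 g/L × 1.51 L = 12.91 g
tryptone: 4.74 g/L × 1.51 L = 7.16 g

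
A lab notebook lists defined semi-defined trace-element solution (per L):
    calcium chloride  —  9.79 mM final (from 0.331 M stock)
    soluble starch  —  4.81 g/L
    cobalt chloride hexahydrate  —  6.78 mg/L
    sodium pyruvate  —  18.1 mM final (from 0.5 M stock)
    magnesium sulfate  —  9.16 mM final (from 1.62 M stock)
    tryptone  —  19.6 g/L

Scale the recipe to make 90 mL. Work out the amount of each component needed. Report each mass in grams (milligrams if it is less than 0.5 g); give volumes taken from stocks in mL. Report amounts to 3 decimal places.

calcium chloride 2.662 mL; soluble starch 432.900 mg; cobalt chloride hexahydrate 0.610 mg; sodium pyruvate 3.258 mL; magnesium sulfate 0.509 mL; tryptone 1.764 g

Working volume: 90 mL = 0.09 L.
calcium chloride: C1V1 = C2V2 → 9.79 mM × 90 mL ÷ 331 mM = 2.662 mL
soluble starch: 4.81 g/L × 0.09 L = 0.4329 g = 432.900 mg
cobalt chloride hexahydrate: 6.78 mg/L × 0.09 L = 0.610 mg
sodium pyruvate: V = C2·V2/C1 = 18.1 mM × 90 mL ÷ 500 mM = 3.258 mL
magnesium sulfate: dilute stock: 9.16 mM × 90 mL ÷ 1620 mM = 0.509 mL
tryptone: 19.6 g/L × 0.09 L = 1.764 g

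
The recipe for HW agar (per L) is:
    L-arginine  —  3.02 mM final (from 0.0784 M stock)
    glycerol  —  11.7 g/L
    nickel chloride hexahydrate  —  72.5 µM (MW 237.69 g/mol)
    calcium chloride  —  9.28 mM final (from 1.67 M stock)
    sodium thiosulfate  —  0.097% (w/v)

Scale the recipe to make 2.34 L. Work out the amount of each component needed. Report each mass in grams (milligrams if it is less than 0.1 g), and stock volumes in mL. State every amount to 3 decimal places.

L-arginine 90.138 mL; glycerol 27.378 g; nickel chloride hexahydrate 40.324 mg; calcium chloride 13.003 mL; sodium thiosulfate 2.270 g

Scale factor relative to 1 L: 2.34.
L-arginine: V = C2·V2/C1 = 3.02 mM × 2340 mL ÷ 78.4 mM = 90.138 mL
glycerol: 11.7 g/L × 2.34 L = 27.378 g
nickel chloride hexahydrate: 72.5 µmol/L × 237.69 g/mol × 2.34 L ÷ 1000 = 40.324 mg
calcium chloride: dilute stock: 9.28 mM × 2340 mL ÷ 1670 mM = 13.003 mL
sodium thiosulfate: 0.097% w/v = 0.97 g/L → 0.97 × 2.34 L = 2.270 g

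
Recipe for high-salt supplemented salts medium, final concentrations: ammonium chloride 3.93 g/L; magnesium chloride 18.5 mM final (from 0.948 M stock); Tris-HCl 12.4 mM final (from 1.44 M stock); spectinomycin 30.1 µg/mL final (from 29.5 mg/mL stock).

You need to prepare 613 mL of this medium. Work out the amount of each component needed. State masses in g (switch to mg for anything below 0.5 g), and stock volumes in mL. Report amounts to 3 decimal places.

ammonium chloride 2.409 g; magnesium chloride 11.963 mL; Tris-HCl 5.279 mL; spectinomycin 0.625 mL

Target volume = 613 mL = 0.613 L.
ammonium chloride: 3.93 g/L × 0.613 L = 2.409 g
magnesium chloride: C1V1 = C2V2 → 18.5 mM × 613 mL ÷ 948 mM = 11.963 mL
Tris-HCl: C1V1 = C2V2 → 12.4 mM × 613 mL ÷ 1440 mM = 5.279 mL
spectinomycin: V = C2·V2/C1 = 30.1 µg/mL × 613 mL ÷ 29500 µg/mL = 0.625 mL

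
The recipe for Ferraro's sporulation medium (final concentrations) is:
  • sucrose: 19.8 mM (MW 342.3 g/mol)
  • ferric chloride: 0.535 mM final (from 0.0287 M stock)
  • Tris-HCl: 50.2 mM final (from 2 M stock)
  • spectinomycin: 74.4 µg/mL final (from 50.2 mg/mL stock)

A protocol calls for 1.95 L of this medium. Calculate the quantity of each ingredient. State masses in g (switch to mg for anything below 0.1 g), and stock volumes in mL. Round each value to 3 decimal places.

sucrose 13.216 g; ferric chloride 36.350 mL; Tris-HCl 48.945 mL; spectinomycin 2.890 mL

Scale factor relative to 1 L: 1.95.
sucrose: 19.8 mmol/L × 342.3 g/mol × 1.95 L ÷ 1000 = 13.216 g
ferric chloride: dilute stock: 0.535 mM × 1950 mL ÷ 28.7 mM = 36.350 mL
Tris-HCl: dilute stock: 50.2 mM × 1950 mL ÷ 2000 mM = 48.945 mL
spectinomycin: C1V1 = C2V2 → 74.4 µg/mL × 1950 mL ÷ 50200 µg/mL = 2.890 mL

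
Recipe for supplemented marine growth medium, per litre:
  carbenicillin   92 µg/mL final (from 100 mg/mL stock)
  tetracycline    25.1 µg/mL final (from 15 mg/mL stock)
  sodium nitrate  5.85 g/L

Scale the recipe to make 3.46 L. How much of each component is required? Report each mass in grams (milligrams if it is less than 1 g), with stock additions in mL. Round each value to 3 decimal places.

Scale factor relative to 1 L: 3.46.
carbenicillin: C1V1 = C2V2 → 92 µg/mL × 3460 mL ÷ 100000 µg/mL = 3.183 mL
tetracycline: C1V1 = C2V2 → 25.1 µg/mL × 3460 mL ÷ 15000 µg/mL = 5.790 mL
sodium nitrate: 5.85 g/L × 3.46 L = 20.241 g

carbenicillin 3.183 mL; tetracycline 5.790 mL; sodium nitrate 20.241 g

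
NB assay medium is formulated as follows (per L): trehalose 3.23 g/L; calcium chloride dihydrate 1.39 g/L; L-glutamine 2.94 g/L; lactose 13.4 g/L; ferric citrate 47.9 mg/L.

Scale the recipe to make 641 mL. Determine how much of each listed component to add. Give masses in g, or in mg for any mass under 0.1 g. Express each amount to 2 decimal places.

Scale factor relative to 1 L: 0.641.
trehalose: 3.23 g/L × 0.641 L = 2.07 g
calcium chloride dihydrate: 1.39 g/L × 0.641 L = 0.89 g
L-glutamine: 2.94 g/L × 0.641 L = 1.88 g
lactose: 13.4 g/L × 0.641 L = 8.59 g
ferric citrate: 47.9 mg/L × 0.641 L = 30.70 mg

trehalose 2.07 g; calcium chloride dihydrate 0.89 g; L-glutamine 1.88 g; lactose 8.59 g; ferric citrate 30.70 mg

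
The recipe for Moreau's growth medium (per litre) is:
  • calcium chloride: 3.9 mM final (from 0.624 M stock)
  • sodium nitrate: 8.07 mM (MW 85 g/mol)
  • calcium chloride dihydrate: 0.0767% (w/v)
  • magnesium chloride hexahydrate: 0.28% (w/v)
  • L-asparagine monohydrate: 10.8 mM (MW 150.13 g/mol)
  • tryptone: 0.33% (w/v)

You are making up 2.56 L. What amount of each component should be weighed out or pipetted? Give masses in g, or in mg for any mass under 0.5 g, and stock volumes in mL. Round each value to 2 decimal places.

calcium chloride 16.00 mL; sodium nitrate 1.76 g; calcium chloride dihydrate 1.96 g; magnesium chloride hexahydrate 7.17 g; L-asparagine monohydrate 4.15 g; tryptone 8.45 g

Working volume: 2.56 L.
calcium chloride: C1V1 = C2V2 → 3.9 mM × 2560 mL ÷ 624 mM = 16.00 mL
sodium nitrate: 8.07 mmol/L × 85 g/mol × 2.56 L ÷ 1000 = 1.76 g
calcium chloride dihydrate: 0.0767 g per 100 mL × 2560 mL ÷ 100 = 1.96 g
magnesium chloride hexahydrate: 0.28 g per 100 mL × 2560 mL ÷ 100 = 7.17 g
L-asparagine monohydrate: 10.8 mmol/L × 150.13 g/mol × 2.56 L ÷ 1000 = 4.15 g
tryptone: 0.33% w/v = 3.3 g/L → 3.3 × 2.56 L = 8.45 g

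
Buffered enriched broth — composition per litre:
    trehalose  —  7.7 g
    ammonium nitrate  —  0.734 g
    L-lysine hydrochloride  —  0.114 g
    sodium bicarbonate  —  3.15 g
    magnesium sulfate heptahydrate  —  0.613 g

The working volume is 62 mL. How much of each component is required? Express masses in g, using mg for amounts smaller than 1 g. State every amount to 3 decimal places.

trehalose 477.400 mg; ammonium nitrate 45.508 mg; L-lysine hydrochloride 7.068 mg; sodium bicarbonate 195.300 mg; magnesium sulfate heptahydrate 38.006 mg

Ratio of target to recipe volume: 62 / 1000 = 0.062.
trehalose: 7.7 g × (62 mL / 1000 mL) = 0.4774 g = 477.400 mg
ammonium nitrate: 0.734 g × (62 mL / 1000 mL) = 0.045508 g = 45.508 mg
L-lysine hydrochloride: 0.114 g × (62 mL / 1000 mL) = 0.007068 g = 7.068 mg
sodium bicarbonate: 3.15 g × (62 mL / 1000 mL) = 0.1953 g = 195.300 mg
magnesium sulfate heptahydrate: 0.613 g × (62 mL / 1000 mL) = 0.038006 g = 38.006 mg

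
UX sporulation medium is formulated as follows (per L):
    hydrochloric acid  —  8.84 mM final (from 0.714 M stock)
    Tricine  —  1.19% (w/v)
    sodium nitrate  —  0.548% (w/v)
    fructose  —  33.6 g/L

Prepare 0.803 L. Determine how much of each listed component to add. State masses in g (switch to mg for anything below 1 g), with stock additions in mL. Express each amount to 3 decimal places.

hydrochloric acid 9.942 mL; Tricine 9.556 g; sodium nitrate 4.400 g; fructose 26.981 g

Scale factor relative to 1 L: 0.803.
hydrochloric acid: dilute stock: 8.84 mM × 803 mL ÷ 714 mM = 9.942 mL
Tricine: 1.19 g per 100 mL × 803 mL ÷ 100 = 9.556 g
sodium nitrate: 0.548 g per 100 mL × 803 mL ÷ 100 = 4.400 g
fructose: 33.6 g/L × 0.803 L = 26.981 g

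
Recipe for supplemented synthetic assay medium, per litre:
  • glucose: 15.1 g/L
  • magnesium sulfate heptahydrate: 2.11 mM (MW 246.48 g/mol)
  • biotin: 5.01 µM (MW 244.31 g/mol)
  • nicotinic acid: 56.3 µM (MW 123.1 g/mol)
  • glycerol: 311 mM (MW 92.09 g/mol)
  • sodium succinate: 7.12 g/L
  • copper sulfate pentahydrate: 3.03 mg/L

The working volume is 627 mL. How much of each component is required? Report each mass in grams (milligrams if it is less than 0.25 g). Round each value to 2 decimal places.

Working volume: 627 mL = 0.627 L.
glucose: 15.1 g/L × 0.627 L = 9.47 g
magnesium sulfate heptahydrate: 2.11 mmol/L × 246.48 g/mol × 0.627 L ÷ 1000 = 0.33 g
biotin: 5.01 µmol/L × 244.31 g/mol × 0.627 L ÷ 1000 = 0.77 mg
nicotinic acid: 56.3 µmol/L × 123.1 g/mol × 0.627 L ÷ 1000 = 4.35 mg
glycerol: 311 mmol/L × 92.09 g/mol × 0.627 L ÷ 1000 = 17.96 g
sodium succinate: 7.12 g/L × 0.627 L = 4.46 g
copper sulfate pentahydrate: 3.03 mg/L × 0.627 L = 1.90 mg

glucose 9.47 g; magnesium sulfate heptahydrate 0.33 g; biotin 0.77 mg; nicotinic acid 4.35 mg; glycerol 17.96 g; sodium succinate 4.46 g; copper sulfate pentahydrate 1.90 mg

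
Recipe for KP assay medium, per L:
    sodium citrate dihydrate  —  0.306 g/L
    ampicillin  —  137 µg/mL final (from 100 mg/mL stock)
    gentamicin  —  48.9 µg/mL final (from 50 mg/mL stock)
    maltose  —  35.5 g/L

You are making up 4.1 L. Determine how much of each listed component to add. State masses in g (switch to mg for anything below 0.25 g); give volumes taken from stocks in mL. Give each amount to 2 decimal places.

Working volume: 4.1 L.
sodium citrate dihydrate: 0.306 g/L × 4.1 L = 1.25 g
ampicillin: C1V1 = C2V2 → 137 µg/mL × 4100 mL ÷ 100000 µg/mL = 5.62 mL
gentamicin: C1V1 = C2V2 → 48.9 µg/mL × 4100 mL ÷ 50000 µg/mL = 4.01 mL
maltose: 35.5 g/L × 4.1 L = 145.55 g

sodium citrate dihydrate 1.25 g; ampicillin 5.62 mL; gentamicin 4.01 mL; maltose 145.55 g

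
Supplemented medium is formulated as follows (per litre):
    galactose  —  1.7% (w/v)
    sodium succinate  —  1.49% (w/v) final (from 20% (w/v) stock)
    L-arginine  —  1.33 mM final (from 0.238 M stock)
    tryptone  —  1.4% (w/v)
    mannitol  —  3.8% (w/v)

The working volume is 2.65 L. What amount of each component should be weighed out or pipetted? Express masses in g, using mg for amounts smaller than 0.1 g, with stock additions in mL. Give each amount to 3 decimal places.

galactose 45.050 g; sodium succinate 197.425 mL; L-arginine 14.809 mL; tryptone 37.100 g; mannitol 100.700 g

Working volume: 2.65 L.
galactose: 1.7% w/v = 17 g/L → 17 × 2.65 L = 45.050 g
sodium succinate: C1V1 = C2V2 → 1.49% ÷ 20% × 2650 mL = 197.425 mL
L-arginine: V = C2·V2/C1 = 1.33 mM × 2650 mL ÷ 238 mM = 14.809 mL
tryptone: 1.4 g per 100 mL × 2650 mL ÷ 100 = 37.100 g
mannitol: 3.8 g per 100 mL × 2650 mL ÷ 100 = 100.700 g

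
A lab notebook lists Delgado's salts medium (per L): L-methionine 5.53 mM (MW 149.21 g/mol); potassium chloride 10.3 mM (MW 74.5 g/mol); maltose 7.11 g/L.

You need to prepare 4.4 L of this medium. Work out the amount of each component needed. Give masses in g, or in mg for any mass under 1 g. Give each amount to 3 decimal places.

Scale factor relative to 1 L: 4.4.
L-methionine: 5.53 mmol/L × 149.21 g/mol × 4.4 L ÷ 1000 = 3.631 g
potassium chloride: 10.3 mmol/L × 74.5 g/mol × 4.4 L ÷ 1000 = 3.376 g
maltose: 7.11 g/L × 4.4 L = 31.284 g

L-methionine 3.631 g; potassium chloride 3.376 g; maltose 31.284 g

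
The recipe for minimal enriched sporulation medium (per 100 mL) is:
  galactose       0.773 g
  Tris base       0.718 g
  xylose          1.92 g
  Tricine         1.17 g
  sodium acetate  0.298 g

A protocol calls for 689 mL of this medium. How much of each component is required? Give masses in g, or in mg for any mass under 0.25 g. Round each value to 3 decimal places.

Scale factor = 689 mL / 100 mL = 6.89.
galactose: 0.773 g × (689 mL / 100 mL) = 5.326 g
Tris base: 0.718 g × (689 mL / 100 mL) = 4.947 g
xylose: 1.92 g × (689 mL / 100 mL) = 13.229 g
Tricine: 1.17 g × (689 mL / 100 mL) = 8.061 g
sodium acetate: 0.298 g × (689 mL / 100 mL) = 2.053 g

galactose 5.326 g; Tris base 4.947 g; xylose 13.229 g; Tricine 8.061 g; sodium acetate 2.053 g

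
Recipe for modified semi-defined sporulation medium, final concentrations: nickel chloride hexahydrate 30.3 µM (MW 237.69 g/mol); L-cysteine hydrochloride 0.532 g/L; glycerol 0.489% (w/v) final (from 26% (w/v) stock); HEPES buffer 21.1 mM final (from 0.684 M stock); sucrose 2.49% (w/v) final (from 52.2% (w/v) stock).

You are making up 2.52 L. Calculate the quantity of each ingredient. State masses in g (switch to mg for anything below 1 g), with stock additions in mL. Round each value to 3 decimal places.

nickel chloride hexahydrate 18.149 mg; L-cysteine hydrochloride 1.341 g; glycerol 47.395 mL; HEPES buffer 77.737 mL; sucrose 120.207 mL

Working volume: 2.52 L.
nickel chloride hexahydrate: 30.3 µmol/L × 237.69 g/mol × 2.52 L ÷ 1000 = 18.149 mg
L-cysteine hydrochloride: 0.532 g/L × 2.52 L = 1.341 g
glycerol: dilute stock: 0.489% ÷ 26% × 2520 mL = 47.395 mL
HEPES buffer: dilute stock: 21.1 mM × 2520 mL ÷ 684 mM = 77.737 mL
sucrose: V = C2·V2/C1 = 2.49% ÷ 52.2% × 2520 mL = 120.207 mL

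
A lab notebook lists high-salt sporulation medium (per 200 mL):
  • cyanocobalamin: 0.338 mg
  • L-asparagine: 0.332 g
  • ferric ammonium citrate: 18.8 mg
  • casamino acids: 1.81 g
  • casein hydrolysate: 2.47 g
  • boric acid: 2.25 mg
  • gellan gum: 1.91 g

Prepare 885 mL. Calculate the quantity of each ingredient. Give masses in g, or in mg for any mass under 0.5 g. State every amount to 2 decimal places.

Ratio of target to recipe volume: 885 / 200 = 4.425.
cyanocobalamin: 0.338 mg × (885 mL / 200 mL) = 1.50 mg
L-asparagine: 0.332 g × (885 mL / 200 mL) = 1.47 g
ferric ammonium citrate: 18.8 mg × (885 mL / 200 mL) = 83.19 mg
casamino acids: 1.81 g × (885 mL / 200 mL) = 8.01 g
casein hydrolysate: 2.47 g × (885 mL / 200 mL) = 10.93 g
boric acid: 2.25 mg × (885 mL / 200 mL) = 9.96 mg
gellan gum: 1.91 g × (885 mL / 200 mL) = 8.45 g

cyanocobalamin 1.50 mg; L-asparagine 1.47 g; ferric ammonium citrate 83.19 mg; casamino acids 8.01 g; casein hydrolysate 10.93 g; boric acid 9.96 mg; gellan gum 8.45 g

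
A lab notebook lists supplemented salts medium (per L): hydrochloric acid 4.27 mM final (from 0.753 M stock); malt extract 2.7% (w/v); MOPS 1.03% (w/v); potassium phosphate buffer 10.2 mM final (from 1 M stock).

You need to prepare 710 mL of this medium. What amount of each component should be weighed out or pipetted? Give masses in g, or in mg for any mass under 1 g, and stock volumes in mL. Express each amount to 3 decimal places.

Target volume = 710 mL = 0.71 L.
hydrochloric acid: V = C2·V2/C1 = 4.27 mM × 710 mL ÷ 753 mM = 4.026 mL
malt extract: 2.7 g per 100 mL × 710 mL ÷ 100 = 19.170 g
MOPS: 1.03 g per 100 mL × 710 mL ÷ 100 = 7.313 g
potassium phosphate buffer: dilute stock: 10.2 mM × 710 mL ÷ 1000 mM = 7.242 mL

hydrochloric acid 4.026 mL; malt extract 19.170 g; MOPS 7.313 g; potassium phosphate buffer 7.242 mL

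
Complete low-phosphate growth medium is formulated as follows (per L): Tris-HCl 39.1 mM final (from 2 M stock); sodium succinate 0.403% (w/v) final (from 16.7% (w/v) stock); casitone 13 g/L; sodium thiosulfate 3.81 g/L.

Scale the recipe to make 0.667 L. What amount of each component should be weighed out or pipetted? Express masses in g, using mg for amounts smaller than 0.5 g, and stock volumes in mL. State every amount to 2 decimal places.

Tris-HCl 13.04 mL; sodium succinate 16.10 mL; casitone 8.67 g; sodium thiosulfate 2.54 g

Working volume: 0.667 L.
Tris-HCl: V = C2·V2/C1 = 39.1 mM × 667 mL ÷ 2000 mM = 13.04 mL
sodium succinate: dilute stock: 0.403% ÷ 16.7% × 667 mL = 16.10 mL
casitone: 13 g/L × 0.667 L = 8.67 g
sodium thiosulfate: 3.81 g/L × 0.667 L = 2.54 g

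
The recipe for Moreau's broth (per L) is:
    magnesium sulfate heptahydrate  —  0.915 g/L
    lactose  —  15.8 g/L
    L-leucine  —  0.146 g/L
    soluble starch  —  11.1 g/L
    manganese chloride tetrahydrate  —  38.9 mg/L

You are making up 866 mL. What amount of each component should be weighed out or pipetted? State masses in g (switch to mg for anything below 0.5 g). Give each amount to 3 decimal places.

magnesium sulfate heptahydrate 0.792 g; lactose 13.683 g; L-leucine 126.436 mg; soluble starch 9.613 g; manganese chloride tetrahydrate 33.687 mg

Scale factor relative to 1 L: 0.866.
magnesium sulfate heptahydrate: 0.915 g/L × 0.866 L = 0.792 g
lactose: 15.8 g/L × 0.866 L = 13.683 g
L-leucine: 0.146 g/L × 0.866 L = 0.126436 g = 126.436 mg
soluble starch: 11.1 g/L × 0.866 L = 9.613 g
manganese chloride tetrahydrate: 38.9 mg/L × 0.866 L = 33.687 mg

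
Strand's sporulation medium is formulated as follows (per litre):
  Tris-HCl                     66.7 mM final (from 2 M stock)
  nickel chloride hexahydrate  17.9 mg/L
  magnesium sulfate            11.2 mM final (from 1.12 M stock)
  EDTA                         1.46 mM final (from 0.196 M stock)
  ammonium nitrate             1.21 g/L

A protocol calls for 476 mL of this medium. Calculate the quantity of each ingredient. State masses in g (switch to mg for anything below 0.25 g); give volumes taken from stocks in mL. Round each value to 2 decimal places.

Target volume = 476 mL = 0.476 L.
Tris-HCl: dilute stock: 66.7 mM × 476 mL ÷ 2000 mM = 15.87 mL
nickel chloride hexahydrate: 17.9 mg/L × 0.476 L = 8.52 mg
magnesium sulfate: C1V1 = C2V2 → 11.2 mM × 476 mL ÷ 1120 mM = 4.76 mL
EDTA: V = C2·V2/C1 = 1.46 mM × 476 mL ÷ 196 mM = 3.55 mL
ammonium nitrate: 1.21 g/L × 0.476 L = 0.58 g

Tris-HCl 15.87 mL; nickel chloride hexahydrate 8.52 mg; magnesium sulfate 4.76 mL; EDTA 3.55 mL; ammonium nitrate 0.58 g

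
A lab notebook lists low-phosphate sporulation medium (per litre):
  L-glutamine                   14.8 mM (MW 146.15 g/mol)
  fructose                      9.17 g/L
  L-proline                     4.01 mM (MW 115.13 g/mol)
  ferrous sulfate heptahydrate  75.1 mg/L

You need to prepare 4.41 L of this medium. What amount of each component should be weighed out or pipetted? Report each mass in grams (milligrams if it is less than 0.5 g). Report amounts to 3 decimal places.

Working volume: 4.41 L.
L-glutamine: 14.8 mmol/L × 146.15 g/mol × 4.41 L ÷ 1000 = 9.539 g
fructose: 9.17 g/L × 4.41 L = 40.440 g
L-proline: 4.01 mmol/L × 115.13 g/mol × 4.41 L ÷ 1000 = 2.036 g
ferrous sulfate heptahydrate: 75.1 mg/L × 4.41 L = 331.191 mg

L-glutamine 9.539 g; fructose 40.440 g; L-proline 2.036 g; ferrous sulfate heptahydrate 331.191 mg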